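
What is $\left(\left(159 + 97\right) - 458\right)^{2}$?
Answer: $40804$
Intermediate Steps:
$\left(\left(159 + 97\right) - 458\right)^{2} = \left(256 - 458\right)^{2} = \left(-202\right)^{2} = 40804$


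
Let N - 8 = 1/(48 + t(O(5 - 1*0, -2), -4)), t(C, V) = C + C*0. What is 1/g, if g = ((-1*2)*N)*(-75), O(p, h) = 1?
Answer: 49/58950 ≈ 0.00083121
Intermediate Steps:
t(C, V) = C (t(C, V) = C + 0 = C)
N = 393/49 (N = 8 + 1/(48 + 1) = 8 + 1/49 = 393/49 ≈ 8.0204)
g = 58950/49 (g = (-1*2*(393/49))*(-75) = -2*393/49*(-75) = -786/49*(-75) = 58950/49 ≈ 1203.1)
1/g = 1/(58950/49) = 49/58950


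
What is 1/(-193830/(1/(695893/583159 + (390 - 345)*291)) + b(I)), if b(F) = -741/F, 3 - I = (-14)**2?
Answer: -112549687/285700081221030801 ≈ -3.9394e-10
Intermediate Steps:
I = -193 (I = 3 - 1*(-14)**2 = 3 - 1*196 = 3 - 196 = -193)
1/(-193830/(1/(695893/583159 + (390 - 345)*291)) + b(I)) = 1/(-193830/(1/(695893/583159 + (390 - 345)*291)) - 741/(-193)) = 1/(-193830/(1/(695893*(1/583159) + 45*291)) - 741*(-1/193)) = 1/(-193830/(1/(695893/583159 + 13095)) + 741/193) = 1/(-193830/(1/(7637162998/583159)) + 741/193) = 1/(-193830/583159/7637162998 + 741/193) = 1/(-193830*7637162998/583159 + 741/193) = 1/(-1480311303902340/583159 + 741/193) = 1/(-285700081221030801/112549687) = -112549687/285700081221030801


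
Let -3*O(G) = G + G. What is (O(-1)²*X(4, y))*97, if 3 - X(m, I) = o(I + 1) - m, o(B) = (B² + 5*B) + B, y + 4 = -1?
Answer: 1940/3 ≈ 646.67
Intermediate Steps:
y = -5 (y = -4 - 1 = -5)
O(G) = -2*G/3 (O(G) = -(G + G)/3 = -2*G/3)
o(B) = B² + 6*B
X(m, I) = 3 + m - (1 + I)*(7 + I) (X(m, I) = 3 - ((I + 1)*(6 + (I + 1)) - m) = 3 - ((1 + I)*(6 + (1 + I)) - m) = 3 - ((1 + I)*(7 + I) - m) = 3 - (-m + (1 + I)*(7 + I)) = 3 + (m - (1 + I)*(7 + I)) = 3 + m - (1 + I)*(7 + I))
(O(-1)²*X(4, y))*97 = ((-⅔*(-1))²*(3 + 4 - (1 - 5)*(7 - 5)))*97 = ((⅔)²*(3 + 4 - 1*(-4)*2))*97 = (4*(3 + 4 + 8)/9)*97 = ((4/9)*15)*97 = (20/3)*97 = 1940/3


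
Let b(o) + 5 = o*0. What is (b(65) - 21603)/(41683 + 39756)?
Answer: -21608/81439 ≈ -0.26533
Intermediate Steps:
b(o) = -5 (b(o) = -5 + o*0 = -5 + 0 = -5)
(b(65) - 21603)/(41683 + 39756) = (-5 - 21603)/(41683 + 39756) = -21608/81439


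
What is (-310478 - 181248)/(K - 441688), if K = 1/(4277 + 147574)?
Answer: 74669084826/67070764487 ≈ 1.1133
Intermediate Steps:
K = 1/151851 ≈ 6.5854e-6
(-310478 - 181248)/(K - 441688) = (-310478 - 181248)/(1/151851 - 441688) = -491726/(-67070764487/151851) = -491726*(-151851/67070764487) = 74669084826/67070764487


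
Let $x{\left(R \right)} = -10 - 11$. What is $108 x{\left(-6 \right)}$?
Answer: $-2268$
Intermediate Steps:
$x{\left(R \right)} = -21$
$108 x{\left(-6 \right)} = 108 \left(-21\right) = -2268$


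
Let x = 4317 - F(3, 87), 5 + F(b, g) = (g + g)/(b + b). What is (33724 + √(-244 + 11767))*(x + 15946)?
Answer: 682540036 + 20239*√11523 ≈ 6.8471e+8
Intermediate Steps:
F(b, g) = -5 + g/b (F(b, g) = -5 + (g + g)/(b + b) = -5 + (2*g)/((2*b)) = -5 + (2*g)*(1/(2*b)) = -5 + g/b)
x = 4293 (x = 4317 - (-5 + 87/3) = 4317 - (-5 + 87*(⅓)) = 4317 - (-5 + 29) = 4317 - 1*24 = 4317 - 24 = 4293)
(33724 + √(-244 + 11767))*(x + 15946) = (33724 + √(-244 + 11767))*(4293 + 15946) = (33724 + √11523)*20239 = 682540036 + 20239*√11523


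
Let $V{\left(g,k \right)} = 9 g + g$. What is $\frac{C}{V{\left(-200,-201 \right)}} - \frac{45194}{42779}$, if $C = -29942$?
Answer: $\frac{595250409}{42779000} \approx 13.915$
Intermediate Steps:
$V{\left(g,k \right)} = 10 g$
$\frac{C}{V{\left(-200,-201 \right)}} - \frac{45194}{42779} = - \frac{29942}{10 \left(-200\right)} - \frac{45194}{42779} = - \frac{29942}{-2000} - \frac{45194}{42779} = \left(-29942\right) \left(- \frac{1}{2000}\right) - \frac{45194}{42779} = \frac{14971}{1000} - \frac{45194}{42779} = \frac{595250409}{42779000}$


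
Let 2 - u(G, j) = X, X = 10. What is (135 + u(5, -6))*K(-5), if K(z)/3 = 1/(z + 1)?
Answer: -381/4 ≈ -95.250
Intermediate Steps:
K(z) = 3/(1 + z) (K(z) = 3/(z + 1) = 3/(1 + z))
u(G, j) = -8 (u(G, j) = 2 - 1*10 = 2 - 10 = -8)
(135 + u(5, -6))*K(-5) = (135 - 8)*(3/(1 - 5)) = 127*(3/(-4)) = 127*(3*(-¼)) = 127*(-¾) = -381/4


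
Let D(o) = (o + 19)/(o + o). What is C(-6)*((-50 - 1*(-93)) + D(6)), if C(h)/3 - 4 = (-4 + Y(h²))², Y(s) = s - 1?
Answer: 522065/4 ≈ 1.3052e+5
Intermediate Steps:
Y(s) = -1 + s
C(h) = 12 + 3*(-5 + h²)² (C(h) = 12 + 3*(-4 + (-1 + h²))² = 12 + 3*(-5 + h²)²)
D(o) = (19 + o)/(2*o) (D(o) = (19 + o)/((2*o)) = (19 + o)*(1/(2*o)) = (19 + o)/(2*o))
C(-6)*((-50 - 1*(-93)) + D(6)) = (12 + 3*(-5 + (-6)²)²)*((-50 - 1*(-93)) + (½)*(19 + 6)/6) = (12 + 3*(-5 + 36)²)*((-50 + 93) + (½)*(⅙)*25) = (12 + 3*31²)*(43 + 25/12) = (12 + 3*961)*(541/12) = (12 + 2883)*(541/12) = 2895*(541/12) = 522065/4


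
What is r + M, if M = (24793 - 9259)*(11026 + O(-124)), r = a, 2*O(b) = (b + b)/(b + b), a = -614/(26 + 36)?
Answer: 5309854874/31 ≈ 1.7129e+8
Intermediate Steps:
a = -307/31 (a = -614/62 = -614*1/62 = -307/31 ≈ -9.9032)
O(b) = 1/2 (O(b) = ((b + b)/(b + b))/2 = ((2*b)/((2*b)))/2 = ((2*b)*(1/(2*b)))/2 = (1/2)*1 = 1/2)
r = -307/31 ≈ -9.9032
M = 171285651 (M = (24793 - 9259)*(11026 + 1/2) = 15534*(22053/2) = 171285651)
r + M = -307/31 + 171285651 = 5309854874/31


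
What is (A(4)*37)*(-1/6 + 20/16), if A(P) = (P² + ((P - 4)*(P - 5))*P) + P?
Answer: 2405/3 ≈ 801.67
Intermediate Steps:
A(P) = P + P² + P*(-5 + P)*(-4 + P) (A(P) = (P² + ((-4 + P)*(-5 + P))*P) + P = (P² + ((-5 + P)*(-4 + P))*P) + P = (P² + P*(-5 + P)*(-4 + P)) + P = P + P² + P*(-5 + P)*(-4 + P))
(A(4)*37)*(-1/6 + 20/16) = ((4*(21 + 4² - 8*4))*37)*(-1/6 + 20/16) = ((4*(21 + 16 - 32))*37)*(-1*⅙ + 20*(1/16)) = ((4*5)*37)*(-⅙ + 5/4) = (20*37)*(13/12) = 740*(13/12) = 2405/3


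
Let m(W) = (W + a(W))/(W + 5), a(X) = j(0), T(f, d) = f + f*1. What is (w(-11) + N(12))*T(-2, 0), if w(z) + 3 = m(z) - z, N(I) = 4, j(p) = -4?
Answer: -58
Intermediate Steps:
T(f, d) = 2*f (T(f, d) = f + f = 2*f)
a(X) = -4
m(W) = (-4 + W)/(5 + W) (m(W) = (W - 4)/(W + 5) = (-4 + W)/(5 + W))
w(z) = -3 - z + (-4 + z)/(5 + z) (w(z) = -3 + ((-4 + z)/(5 + z) - z) = -3 + (-z + (-4 + z)/(5 + z)) = -3 - z + (-4 + z)/(5 + z))
(w(-11) + N(12))*T(-2, 0) = ((-19 - 1*(-11)**2 - 7*(-11))/(5 - 11) + 4)*(2*(-2)) = ((-19 - 1*121 + 77)/(-6) + 4)*(-4) = (-(-19 - 121 + 77)/6 + 4)*(-4) = (-1/6*(-63) + 4)*(-4) = (21/2 + 4)*(-4) = (29/2)*(-4) = -58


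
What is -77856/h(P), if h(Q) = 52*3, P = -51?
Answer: -6488/13 ≈ -499.08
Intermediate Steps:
h(Q) = 156
-77856/h(P) = -77856/156 = -77856*1/156 = -6488/13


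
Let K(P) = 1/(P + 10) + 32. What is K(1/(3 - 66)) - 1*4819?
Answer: -3010960/629 ≈ -4786.9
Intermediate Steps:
K(P) = 32 + 1/(10 + P) (K(P) = 1/(10 + P) + 32 = 32 + 1/(10 + P))
K(1/(3 - 66)) - 1*4819 = (321 + 32/(3 - 66))/(10 + 1/(3 - 66)) - 1*4819 = (321 + 32/(-63))/(10 + 1/(-63)) - 4819 = (321 + 32*(-1/63))/(10 - 1/63) - 4819 = (321 - 32/63)/(629/63) - 4819 = (63/629)*(20191/63) - 4819 = 20191/629 - 4819 = -3010960/629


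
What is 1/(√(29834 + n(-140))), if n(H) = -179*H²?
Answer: -I*√3478566/3478566 ≈ -0.00053617*I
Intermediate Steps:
1/(√(29834 + n(-140))) = 1/(√(29834 - 179*(-140)²)) = 1/(√(29834 - 179*19600)) = 1/(√(29834 - 3508400)) = 1/(√(-3478566)) = 1/(I*√3478566) = -I*√3478566/3478566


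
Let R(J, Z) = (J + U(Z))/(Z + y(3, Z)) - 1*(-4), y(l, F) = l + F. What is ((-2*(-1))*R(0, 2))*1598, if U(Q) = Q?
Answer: 95880/7 ≈ 13697.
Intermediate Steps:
y(l, F) = F + l
R(J, Z) = 4 + (J + Z)/(3 + 2*Z) (R(J, Z) = (J + Z)/(Z + (Z + 3)) - 1*(-4) = (J + Z)/(Z + (3 + Z)) + 4 = (J + Z)/(3 + 2*Z) + 4 = 4 + (J + Z)/(3 + 2*Z))
((-2*(-1))*R(0, 2))*1598 = ((-2*(-1))*((12 + 0 + 9*2)/(3 + 2*2)))*1598 = (2*((12 + 0 + 18)/(3 + 4)))*1598 = (2*(30/7))*1598 = (60/7)*1598 = 95880/7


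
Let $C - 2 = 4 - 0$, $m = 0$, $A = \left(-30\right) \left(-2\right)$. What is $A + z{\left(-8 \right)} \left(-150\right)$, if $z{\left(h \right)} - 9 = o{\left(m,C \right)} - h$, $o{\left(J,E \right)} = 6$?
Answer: $-3390$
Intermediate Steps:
$A = 60$
$C = 6$ ($C = 2 + \left(4 - 0\right) = 2 + \left(4 + 0\right) = 2 + 4 = 6$)
$z{\left(h \right)} = 15 - h$ ($z{\left(h \right)} = 9 - \left(-6 + h\right) = 15 - h$)
$A + z{\left(-8 \right)} \left(-150\right) = 60 + \left(15 - -8\right) \left(-150\right) = 60 + \left(15 + 8\right) \left(-150\right) = 60 + 23 \left(-150\right) = 60 - 3450 = -3390$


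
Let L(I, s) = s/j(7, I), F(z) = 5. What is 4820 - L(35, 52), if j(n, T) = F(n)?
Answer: 24048/5 ≈ 4809.6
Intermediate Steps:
j(n, T) = 5
L(I, s) = s/5
4820 - L(35, 52) = 4820 - 52/5 = 24048/5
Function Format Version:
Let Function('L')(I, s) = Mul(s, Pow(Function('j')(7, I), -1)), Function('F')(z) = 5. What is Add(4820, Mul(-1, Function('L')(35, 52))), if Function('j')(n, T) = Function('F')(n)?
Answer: Rational(24048, 5) ≈ 4809.6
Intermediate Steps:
Function('j')(n, T) = 5
Function('L')(I, s) = Mul(Rational(1, 5), s) (Function('L')(I, s) = Mul(s, Pow(5, -1)) = Mul(s, Rational(1, 5)) = Mul(Rational(1, 5), s))
Add(4820, Mul(-1, Function('L')(35, 52))) = Add(4820, Mul(-1, Mul(Rational(1, 5), 52))) = Add(4820, Mul(-1, Rational(52, 5))) = Add(4820, Rational(-52, 5)) = Rational(24048, 5)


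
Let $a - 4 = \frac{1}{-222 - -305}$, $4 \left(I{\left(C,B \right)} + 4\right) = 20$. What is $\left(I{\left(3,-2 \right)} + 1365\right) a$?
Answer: $\frac{454878}{83} \approx 5480.5$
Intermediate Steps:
$I{\left(C,B \right)} = 1$ ($I{\left(C,B \right)} = -4 + \frac{1}{4} \cdot 20 = -4 + 5 = 1$)
$a = \frac{333}{83}$ ($a = 4 + \frac{1}{-222 - -305} = 4 + \frac{1}{-222 + 305} = 4 + \frac{1}{83} = \frac{333}{83} \approx 4.012$)
$\left(I{\left(3,-2 \right)} + 1365\right) a = \left(1 + 1365\right) \frac{333}{83} = 1366 \cdot \frac{333}{83} = \frac{454878}{83}$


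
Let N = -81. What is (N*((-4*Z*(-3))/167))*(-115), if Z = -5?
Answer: -558900/167 ≈ -3346.7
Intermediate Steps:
(N*((-4*Z*(-3))/167))*(-115) = -81*-4*(-5)*(-3)/167*(-115) = -81*20*(-3)/167*(-115) = -(-4860)/167*(-115) = -81*(-60/167)*(-115) = (4860/167)*(-115) = -558900/167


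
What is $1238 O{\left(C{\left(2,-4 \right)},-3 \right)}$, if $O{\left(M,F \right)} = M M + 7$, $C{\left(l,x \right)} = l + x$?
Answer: $13618$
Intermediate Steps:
$O{\left(M,F \right)} = 7 + M^{2}$ ($O{\left(M,F \right)} = M^{2} + 7 = 7 + M^{2}$)
$1238 O{\left(C{\left(2,-4 \right)},-3 \right)} = 1238 \left(7 + \left(2 - 4\right)^{2}\right) = 1238 \left(7 + \left(-2\right)^{2}\right) = 1238 \left(7 + 4\right) = 1238 \cdot 11 = 13618$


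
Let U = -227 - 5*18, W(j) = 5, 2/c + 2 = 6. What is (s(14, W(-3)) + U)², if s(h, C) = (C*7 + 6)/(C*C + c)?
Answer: 258727225/2601 ≈ 99472.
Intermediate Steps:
c = ½ (c = 2/(-2 + 6) = 2/4 = 2*(¼) = ½ ≈ 0.50000)
U = -317 (U = -227 - 1*90 = -227 - 90 = -317)
s(h, C) = (6 + 7*C)/(½ + C²) (s(h, C) = (C*7 + 6)/(C*C + ½) = (7*C + 6)/(C² + ½) = (6 + 7*C)/(½ + C²))
(s(14, W(-3)) + U)² = (2*(6 + 7*5)/(1 + 2*5²) - 317)² = (2*(6 + 35)/(1 + 2*25) - 317)² = (2*41/(1 + 50) - 317)² = (2*41/51 - 317)² = (2*(1/51)*41 - 317)² = (82/51 - 317)² = (-16085/51)² = 258727225/2601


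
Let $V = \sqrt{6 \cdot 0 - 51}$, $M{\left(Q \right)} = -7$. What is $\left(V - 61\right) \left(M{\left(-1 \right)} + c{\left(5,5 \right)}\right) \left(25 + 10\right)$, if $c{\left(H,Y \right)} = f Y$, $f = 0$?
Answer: $14945 - 245 i \sqrt{51} \approx 14945.0 - 1749.7 i$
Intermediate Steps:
$c{\left(H,Y \right)} = 0$ ($c{\left(H,Y \right)} = 0 Y = 0$)
$V = i \sqrt{51}$ ($V = \sqrt{0 - 51} = \sqrt{-51} = i \sqrt{51} \approx 7.1414 i$)
$\left(V - 61\right) \left(M{\left(-1 \right)} + c{\left(5,5 \right)}\right) \left(25 + 10\right) = \left(i \sqrt{51} - 61\right) \left(-7 + 0\right) \left(25 + 10\right) = \left(-61 + i \sqrt{51}\right) \left(\left(-7\right) 35\right) = \left(-61 + i \sqrt{51}\right) \left(-245\right) = 14945 - 245 i \sqrt{51}$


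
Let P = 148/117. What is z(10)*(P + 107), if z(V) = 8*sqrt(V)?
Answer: 101336*sqrt(10)/117 ≈ 2738.9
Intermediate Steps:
P = 148/117 (P = 148*(1/117) = 148/117 ≈ 1.2650)
z(10)*(P + 107) = (8*sqrt(10))*(148/117 + 107) = (8*sqrt(10))*(12667/117) = 101336*sqrt(10)/117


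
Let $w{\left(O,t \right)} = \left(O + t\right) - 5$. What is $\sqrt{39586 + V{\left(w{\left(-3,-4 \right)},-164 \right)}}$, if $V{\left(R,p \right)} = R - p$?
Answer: $\sqrt{39738} \approx 199.34$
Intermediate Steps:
$w{\left(O,t \right)} = -5 + O + t$
$\sqrt{39586 + V{\left(w{\left(-3,-4 \right)},-164 \right)}} = \sqrt{39586 - -152} = \sqrt{39586 + \left(-12 + 164\right)} = \sqrt{39586 + 152} = \sqrt{39738}$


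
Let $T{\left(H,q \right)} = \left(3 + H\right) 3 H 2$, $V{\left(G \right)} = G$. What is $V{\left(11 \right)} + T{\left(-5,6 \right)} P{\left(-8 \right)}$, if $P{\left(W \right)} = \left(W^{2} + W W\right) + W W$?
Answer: $11531$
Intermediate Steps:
$P{\left(W \right)} = 3 W^{2}$ ($P{\left(W \right)} = \left(W^{2} + W^{2}\right) + W^{2} = 2 W^{2} + W^{2} = 3 W^{2}$)
$T{\left(H,q \right)} = 2 H \left(9 + 3 H\right)$ ($T{\left(H,q \right)} = \left(9 + 3 H\right) H 2 = H \left(9 + 3 H\right) 2 = 2 H \left(9 + 3 H\right)$)
$V{\left(11 \right)} + T{\left(-5,6 \right)} P{\left(-8 \right)} = 11 + 6 \left(-5\right) \left(3 - 5\right) 3 \left(-8\right)^{2} = 11 + 6 \left(-5\right) \left(-2\right) 3 \cdot 64 = 11 + 60 \cdot 192 = 11 + 11520 = 11531$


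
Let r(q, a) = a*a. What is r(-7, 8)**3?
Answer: 262144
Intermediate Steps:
r(q, a) = a**2
r(-7, 8)**3 = (8**2)**3 = 64**3 = 262144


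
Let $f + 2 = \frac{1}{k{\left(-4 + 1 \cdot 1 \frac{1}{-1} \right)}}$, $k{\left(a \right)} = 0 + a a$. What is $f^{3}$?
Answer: $- \frac{117649}{15625} \approx -7.5295$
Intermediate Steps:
$k{\left(a \right)} = a^{2}$ ($k{\left(a \right)} = 0 + a^{2} = a^{2}$)
$f = - \frac{49}{25}$ ($f = -2 + \frac{1}{\left(-4 + 1 \cdot 1 \frac{1}{-1}\right)^{2}} = -2 + \frac{1}{\left(-4 + 1 \cdot 1 \left(-1\right)\right)^{2}} = -2 + \frac{1}{\left(-4 + 1 \left(-1\right)\right)^{2}} = -2 + \frac{1}{\left(-4 - 1\right)^{2}} = -2 + \frac{1}{\left(-5\right)^{2}} = -2 + \frac{1}{25} = - \frac{49}{25} \approx -1.96$)
$f^{3} = \left(- \frac{49}{25}\right)^{3} = - \frac{117649}{15625}$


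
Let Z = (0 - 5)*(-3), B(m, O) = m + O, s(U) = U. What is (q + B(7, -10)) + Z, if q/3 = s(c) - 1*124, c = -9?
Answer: -387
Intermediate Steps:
B(m, O) = O + m
q = -399 (q = 3*(-9 - 1*124) = 3*(-9 - 124) = 3*(-133) = -399)
Z = 15 (Z = -5*(-3) = 15)
(q + B(7, -10)) + Z = (-399 + (-10 + 7)) + 15 = (-399 - 3) + 15 = -402 + 15 = -387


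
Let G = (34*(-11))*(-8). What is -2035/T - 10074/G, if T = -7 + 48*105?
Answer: -28395581/7529368 ≈ -3.7713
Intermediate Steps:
T = 5033 (T = -7 + 5040 = 5033)
G = 2992 (G = -374*(-8) = 2992)
-2035/T - 10074/G = -2035/5033 - 10074/2992 = -2035*1/5033 - 10074*1/2992 = -2035/5033 - 5037/1496 = -28395581/7529368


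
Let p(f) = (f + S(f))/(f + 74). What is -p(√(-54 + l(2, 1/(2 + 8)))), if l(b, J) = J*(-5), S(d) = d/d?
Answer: (-√218 + 2*I)/(√218 - 148*I) ≈ -0.023235 - 0.097444*I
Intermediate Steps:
S(d) = 1
l(b, J) = -5*J
p(f) = (1 + f)/(74 + f) (p(f) = (f + 1)/(f + 74) = (1 + f)/(74 + f))
-p(√(-54 + l(2, 1/(2 + 8)))) = -(1 + √(-54 - 5/(2 + 8)))/(74 + √(-54 - 5/(2 + 8))) = -(1 + √(-54 - 5/10))/(74 + √(-54 - 5/10)) = -(1 + √(-54 - 5*⅒))/(74 + √(-54 - 5*⅒)) = -(1 + √(-54 - ½))/(74 + √(-54 - ½)) = -(1 + √(-109/2))/(74 + √(-109/2)) = -(1 + I*√218/2)/(74 + I*√218/2)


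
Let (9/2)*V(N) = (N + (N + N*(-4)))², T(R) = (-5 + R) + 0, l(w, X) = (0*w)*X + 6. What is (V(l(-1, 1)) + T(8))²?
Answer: 1225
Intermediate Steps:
l(w, X) = 6 (l(w, X) = 0*X + 6 = 0 + 6 = 6)
T(R) = -5 + R
V(N) = 8*N²/9 (V(N) = 2*(N + (N + N*(-4)))²/9 = 2*(N + (N - 4*N))²/9 = 2*(N - 3*N)²/9 = 2*(-2*N)²/9 = 2*(4*N²)/9 = 8*N²/9)
(V(l(-1, 1)) + T(8))² = ((8/9)*6² + (-5 + 8))² = ((8/9)*36 + 3)² = (32 + 3)² = 35² = 1225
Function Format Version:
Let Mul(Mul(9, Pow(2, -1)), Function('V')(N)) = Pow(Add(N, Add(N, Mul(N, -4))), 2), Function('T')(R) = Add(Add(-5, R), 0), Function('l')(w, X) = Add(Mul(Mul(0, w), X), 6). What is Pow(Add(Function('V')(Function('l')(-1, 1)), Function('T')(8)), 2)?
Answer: 1225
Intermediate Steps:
Function('l')(w, X) = 6 (Function('l')(w, X) = Add(Mul(0, X), 6) = Add(0, 6) = 6)
Function('T')(R) = Add(-5, R)
Function('V')(N) = Mul(Rational(8, 9), Pow(N, 2)) (Function('V')(N) = Mul(Rational(2, 9), Pow(Add(N, Add(N, Mul(N, -4))), 2)) = Mul(Rational(2, 9), Pow(Add(N, Add(N, Mul(-4, N))), 2)) = Mul(Rational(2, 9), Pow(Add(N, Mul(-3, N)), 2)) = Mul(Rational(2, 9), Pow(Mul(-2, N), 2)) = Mul(Rational(2, 9), Mul(4, Pow(N, 2))) = Mul(Rational(8, 9), Pow(N, 2)))
Pow(Add(Function('V')(Function('l')(-1, 1)), Function('T')(8)), 2) = Pow(Add(Mul(Rational(8, 9), Pow(6, 2)), Add(-5, 8)), 2) = Pow(Add(Mul(Rational(8, 9), 36), 3), 2) = Pow(Add(32, 3), 2) = Pow(35, 2) = 1225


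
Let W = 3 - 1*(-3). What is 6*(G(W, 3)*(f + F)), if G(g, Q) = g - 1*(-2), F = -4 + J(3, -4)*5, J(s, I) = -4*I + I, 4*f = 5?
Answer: 2748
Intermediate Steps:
f = 5/4 (f = (¼)*5 = 5/4 ≈ 1.2500)
W = 6 (W = 3 + 3 = 6)
J(s, I) = -3*I
F = 56 (F = -4 - 3*(-4)*5 = -4 + 12*5 = -4 + 60 = 56)
G(g, Q) = 2 + g (G(g, Q) = g + 2 = 2 + g)
6*(G(W, 3)*(f + F)) = 6*((2 + 6)*(5/4 + 56)) = 6*(8*(229/4)) = 6*458 = 2748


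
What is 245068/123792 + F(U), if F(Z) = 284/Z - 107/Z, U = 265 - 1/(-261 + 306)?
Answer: 61065533/23063997 ≈ 2.6477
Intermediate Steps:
U = 11924/45 (U = 265 - 1/45 = 11924/45 ≈ 264.98)
F(Z) = 177/Z
245068/123792 + F(U) = 245068/123792 + 177/(11924/45) = 245068*(1/123792) + 177*(45/11924) = 61267/30948 + 7965/11924 = 61065533/23063997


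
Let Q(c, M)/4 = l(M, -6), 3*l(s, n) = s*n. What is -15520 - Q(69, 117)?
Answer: -14584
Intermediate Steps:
l(s, n) = n*s/3 (l(s, n) = (s*n)/3 = (n*s)/3 = n*s/3)
Q(c, M) = -8*M (Q(c, M) = 4*((⅓)*(-6)*M) = 4*(-2*M) = -8*M)
-15520 - Q(69, 117) = -15520 - (-8)*117 = -15520 - 1*(-936) = -15520 + 936 = -14584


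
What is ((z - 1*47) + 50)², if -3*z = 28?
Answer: 361/9 ≈ 40.111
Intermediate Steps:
z = -28/3 (z = -⅓*28 = -28/3 ≈ -9.3333)
((z - 1*47) + 50)² = ((-28/3 - 1*47) + 50)² = ((-28/3 - 47) + 50)² = (-169/3 + 50)² = (-19/3)² = 361/9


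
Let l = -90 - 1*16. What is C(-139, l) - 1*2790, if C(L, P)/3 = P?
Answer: -3108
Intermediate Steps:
l = -106 (l = -90 - 16 = -106)
C(L, P) = 3*P
C(-139, l) - 1*2790 = 3*(-106) - 1*2790 = -318 - 2790 = -3108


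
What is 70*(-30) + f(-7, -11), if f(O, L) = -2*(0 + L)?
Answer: -2078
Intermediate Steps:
f(O, L) = -2*L
70*(-30) + f(-7, -11) = 70*(-30) - 2*(-11) = -2100 + 22 = -2078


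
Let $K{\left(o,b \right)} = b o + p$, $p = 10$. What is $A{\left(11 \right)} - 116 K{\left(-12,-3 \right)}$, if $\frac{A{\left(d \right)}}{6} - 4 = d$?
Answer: $-5246$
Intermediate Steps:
$K{\left(o,b \right)} = 10 + b o$ ($K{\left(o,b \right)} = b o + 10 = 10 + b o$)
$A{\left(d \right)} = 24 + 6 d$
$A{\left(11 \right)} - 116 K{\left(-12,-3 \right)} = \left(24 + 6 \cdot 11\right) - 116 \left(10 - -36\right) = \left(24 + 66\right) - 116 \left(10 + 36\right) = 90 - 5336 = -5246$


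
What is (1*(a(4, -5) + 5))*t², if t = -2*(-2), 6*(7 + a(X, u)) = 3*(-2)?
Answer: -48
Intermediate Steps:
a(X, u) = -8 (a(X, u) = -7 + (3*(-2))/6 = -7 + (⅙)*(-6) = -7 - 1 = -8)
t = 4
(1*(a(4, -5) + 5))*t² = (1*(-8 + 5))*4² = (1*(-3))*16 = -3*16 = -48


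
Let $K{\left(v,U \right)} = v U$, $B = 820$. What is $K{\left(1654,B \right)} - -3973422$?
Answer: $5329702$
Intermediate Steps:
$K{\left(v,U \right)} = U v$
$K{\left(1654,B \right)} - -3973422 = 820 \cdot 1654 - -3973422 = 1356280 + 3973422 = 5329702$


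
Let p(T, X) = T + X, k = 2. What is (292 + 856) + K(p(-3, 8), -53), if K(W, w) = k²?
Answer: 1152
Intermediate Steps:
K(W, w) = 4 (K(W, w) = 2² = 4)
(292 + 856) + K(p(-3, 8), -53) = (292 + 856) + 4 = 1148 + 4 = 1152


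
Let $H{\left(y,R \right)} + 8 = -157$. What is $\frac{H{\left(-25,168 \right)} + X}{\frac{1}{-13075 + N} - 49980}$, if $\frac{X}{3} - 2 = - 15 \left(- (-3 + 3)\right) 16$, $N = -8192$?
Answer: $\frac{3381453}{1062924661} \approx 0.0031813$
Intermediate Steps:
$H{\left(y,R \right)} = -165$ ($H{\left(y,R \right)} = -8 - 157 = -165$)
$X = 6$ ($X = 6 + 3 - 15 \left(- (-3 + 3)\right) 16 = 6 + 3 - 15 \left(\left(-1\right) 0\right) 16 = 6 + 3 \left(-15\right) 0 \cdot 16 = 6 + 3 \cdot 0 \cdot 16 = 6 + 3 \cdot 0 = 6 + 0 = 6$)
$\frac{H{\left(-25,168 \right)} + X}{\frac{1}{-13075 + N} - 49980} = \frac{-165 + 6}{\frac{1}{-13075 - 8192} - 49980} = - \frac{159}{\frac{1}{-21267} - 49980} = - \frac{159}{- \frac{1}{21267} - 49980} = - \frac{159}{- \frac{1062924661}{21267}} = \left(-159\right) \left(- \frac{21267}{1062924661}\right) = \frac{3381453}{1062924661}$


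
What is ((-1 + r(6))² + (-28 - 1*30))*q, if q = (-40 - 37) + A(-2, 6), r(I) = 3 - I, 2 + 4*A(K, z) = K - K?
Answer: 3255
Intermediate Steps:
A(K, z) = -½ (A(K, z) = -½ + (K - K)/4 = -½ + (¼)*0 = -½ + 0 = -½)
q = -155/2 (q = (-40 - 37) - ½ = -77 - ½ = -155/2 ≈ -77.500)
((-1 + r(6))² + (-28 - 1*30))*q = ((-1 + (3 - 1*6))² + (-28 - 1*30))*(-155/2) = ((-1 + (3 - 6))² + (-28 - 30))*(-155/2) = ((-1 - 3)² - 58)*(-155/2) = ((-4)² - 58)*(-155/2) = (16 - 58)*(-155/2) = -42*(-155/2) = 3255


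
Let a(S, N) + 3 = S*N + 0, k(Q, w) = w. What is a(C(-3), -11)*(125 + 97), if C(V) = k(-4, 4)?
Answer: -10434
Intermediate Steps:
C(V) = 4
a(S, N) = -3 + N*S (a(S, N) = -3 + (S*N + 0) = -3 + (N*S + 0) = -3 + N*S)
a(C(-3), -11)*(125 + 97) = (-3 - 11*4)*(125 + 97) = (-3 - 44)*222 = -47*222 = -10434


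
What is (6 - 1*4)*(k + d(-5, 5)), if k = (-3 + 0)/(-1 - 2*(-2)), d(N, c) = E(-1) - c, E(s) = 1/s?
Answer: -14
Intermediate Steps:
d(N, c) = -1 - c (d(N, c) = 1/(-1) - c = -1 - c)
k = -1 (k = -3/(-1 + 4) = -3/3 = -3*⅓ = -1)
(6 - 1*4)*(k + d(-5, 5)) = (6 - 1*4)*(-1 + (-1 - 1*5)) = (6 - 4)*(-1 + (-1 - 5)) = 2*(-1 - 6) = 2*(-7) = -14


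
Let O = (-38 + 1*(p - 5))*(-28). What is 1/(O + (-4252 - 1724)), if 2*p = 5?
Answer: -1/4842 ≈ -0.00020653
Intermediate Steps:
p = 5/2 (p = (1/2)*5 = 5/2 ≈ 2.5000)
O = 1134 (O = (-38 + 1*(5/2 - 5))*(-28) = (-38 + 1*(-5/2))*(-28) = (-38 - 5/2)*(-28) = -81/2*(-28) = 1134)
1/(O + (-4252 - 1724)) = 1/(1134 + (-4252 - 1724)) = 1/(1134 - 5976) = 1/(-4842) = -1/4842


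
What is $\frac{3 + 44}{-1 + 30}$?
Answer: $\frac{47}{29} \approx 1.6207$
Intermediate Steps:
$\frac{3 + 44}{-1 + 30} = \frac{1}{29} \cdot 47 = \frac{47}{29}$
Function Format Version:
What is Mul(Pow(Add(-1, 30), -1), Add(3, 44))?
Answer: Rational(47, 29) ≈ 1.6207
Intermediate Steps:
Mul(Pow(Add(-1, 30), -1), Add(3, 44)) = Mul(Pow(29, -1), 47) = Mul(Rational(1, 29), 47) = Rational(47, 29)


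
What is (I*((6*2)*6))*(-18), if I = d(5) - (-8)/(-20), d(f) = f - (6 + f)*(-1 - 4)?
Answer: -386208/5 ≈ -77242.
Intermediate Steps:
d(f) = 30 + 6*f (d(f) = f - (6 + f)*(-5) = f - (-30 - 5*f) = f + (30 + 5*f) = 30 + 6*f)
I = 298/5 (I = (30 + 6*5) - (-8)/(-20) = (30 + 30) - (-8)*(-1)/20 = 60 - 1*2/5 = 60 - 2/5 = 298/5 ≈ 59.600)
(I*((6*2)*6))*(-18) = (298*((6*2)*6)/5)*(-18) = (298*(12*6)/5)*(-18) = ((298/5)*72)*(-18) = (21456/5)*(-18) = -386208/5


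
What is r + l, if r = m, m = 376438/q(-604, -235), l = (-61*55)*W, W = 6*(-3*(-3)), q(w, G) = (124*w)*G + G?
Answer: -3188650503812/17600325 ≈ -1.8117e+5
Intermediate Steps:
q(w, G) = G + 124*G*w (q(w, G) = 124*G*w + G = G + 124*G*w)
W = 54 (W = 6*9 = 54)
l = -181170 (l = -61*55*54 = -3355*54 = -181170)
m = 376438/17600325 (m = 376438/((-235*(1 + 124*(-604)))) = 376438/((-235*(1 - 74896))) = 376438/((-235*(-74895))) = 376438/17600325 ≈ 0.021388)
r = 376438/17600325 ≈ 0.021388
r + l = 376438/17600325 - 181170 = -3188650503812/17600325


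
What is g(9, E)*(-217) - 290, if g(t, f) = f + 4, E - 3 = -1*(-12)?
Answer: -4413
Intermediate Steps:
E = 15 (E = 3 - 1*(-12) = 3 + 12 = 15)
g(t, f) = 4 + f
g(9, E)*(-217) - 290 = (4 + 15)*(-217) - 290 = 19*(-217) - 290 = -4123 - 290 = -4413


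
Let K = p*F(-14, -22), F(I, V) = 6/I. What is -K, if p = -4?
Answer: -12/7 ≈ -1.7143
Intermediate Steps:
K = 12/7 (K = -24/(-14) = -24*(-1)/14 = -4*(-3/7) = 12/7 ≈ 1.7143)
-K = -1*12/7 = -12/7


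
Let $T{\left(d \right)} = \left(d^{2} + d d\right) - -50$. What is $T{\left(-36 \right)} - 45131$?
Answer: $-42489$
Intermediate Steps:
$T{\left(d \right)} = 50 + 2 d^{2}$ ($T{\left(d \right)} = \left(d^{2} + d^{2}\right) + 50 = 2 d^{2} + 50 = 50 + 2 d^{2}$)
$T{\left(-36 \right)} - 45131 = \left(50 + 2 \left(-36\right)^{2}\right) - 45131 = \left(50 + 2 \cdot 1296\right) - 45131 = \left(50 + 2592\right) - 45131 = 2642 - 45131 = -42489$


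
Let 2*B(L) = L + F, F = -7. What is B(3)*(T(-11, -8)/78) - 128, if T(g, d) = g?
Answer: -4981/39 ≈ -127.72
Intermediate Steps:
B(L) = -7/2 + L/2 (B(L) = (L - 7)/2 = (-7 + L)/2 = -7/2 + L/2)
B(3)*(T(-11, -8)/78) - 128 = (-7/2 + (1/2)*3)*(-11/78) - 128 = (-7/2 + 3/2)*(-11*1/78) - 128 = -2*(-11/78) - 128 = 11/39 - 128 = -4981/39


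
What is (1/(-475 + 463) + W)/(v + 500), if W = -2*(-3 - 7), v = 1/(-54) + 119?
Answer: 2151/66850 ≈ 0.032176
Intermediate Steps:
v = 6425/54 (v = -1/54 + 119 = 6425/54 ≈ 118.98)
W = 20 (W = -2*(-10) = 20)
(1/(-475 + 463) + W)/(v + 500) = (1/(-475 + 463) + 20)/(6425/54 + 500) = (1/(-12) + 20)/(33425/54) = (-1/12 + 20)*(54/33425) = (239/12)*(54/33425) = 2151/66850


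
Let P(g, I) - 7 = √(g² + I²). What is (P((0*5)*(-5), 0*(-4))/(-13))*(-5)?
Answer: 35/13 ≈ 2.6923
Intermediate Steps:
P(g, I) = 7 + √(I² + g²) (P(g, I) = 7 + √(g² + I²) = 7 + √(I² + g²))
(P((0*5)*(-5), 0*(-4))/(-13))*(-5) = ((7 + √((0*(-4))² + ((0*5)*(-5))²))/(-13))*(-5) = ((7 + √(0² + (0*(-5))²))*(-1/13))*(-5) = ((7 + √(0 + 0²))*(-1/13))*(-5) = ((7 + √(0 + 0))*(-1/13))*(-5) = ((7 + √0)*(-1/13))*(-5) = ((7 + 0)*(-1/13))*(-5) = (7*(-1/13))*(-5) = -7/13*(-5) = 35/13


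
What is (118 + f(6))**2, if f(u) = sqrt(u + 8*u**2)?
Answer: 14218 + 1652*sqrt(6) ≈ 18265.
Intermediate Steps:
(118 + f(6))**2 = (118 + sqrt(6*(1 + 8*6)))**2 = (118 + sqrt(6*(1 + 48)))**2 = (118 + sqrt(6*49))**2 = (118 + sqrt(294))**2 = (118 + 7*sqrt(6))**2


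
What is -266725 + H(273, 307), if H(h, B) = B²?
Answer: -172476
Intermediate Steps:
-266725 + H(273, 307) = -266725 + 307² = -266725 + 94249 = -172476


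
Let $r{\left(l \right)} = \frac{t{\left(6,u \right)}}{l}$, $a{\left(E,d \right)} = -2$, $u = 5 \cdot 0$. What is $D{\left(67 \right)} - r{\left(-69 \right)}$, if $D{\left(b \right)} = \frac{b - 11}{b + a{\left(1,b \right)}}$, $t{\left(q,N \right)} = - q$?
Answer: $\frac{1158}{1495} \approx 0.77458$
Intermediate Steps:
$u = 0$
$D{\left(b \right)} = \frac{-11 + b}{-2 + b}$ ($D{\left(b \right)} = \frac{b - 11}{b - 2} = \frac{-11 + b}{-2 + b}$)
$r{\left(l \right)} = - \frac{6}{l}$ ($r{\left(l \right)} = \frac{\left(-1\right) 6}{l} = - \frac{6}{l}$)
$D{\left(67 \right)} - r{\left(-69 \right)} = \frac{-11 + 67}{-2 + 67} - - \frac{6}{-69} = \frac{1}{65} \cdot 56 - \left(-6\right) \left(- \frac{1}{69}\right) = \frac{1}{65} \cdot 56 - \frac{2}{23} = \frac{56}{65} - \frac{2}{23} = \frac{1158}{1495}$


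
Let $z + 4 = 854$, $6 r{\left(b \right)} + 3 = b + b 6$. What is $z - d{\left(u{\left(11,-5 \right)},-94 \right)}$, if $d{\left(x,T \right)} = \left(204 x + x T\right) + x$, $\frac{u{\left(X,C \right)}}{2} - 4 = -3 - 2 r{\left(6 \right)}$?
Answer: $3514$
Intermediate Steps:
$r{\left(b \right)} = - \frac{1}{2} + \frac{7 b}{6}$ ($r{\left(b \right)} = - \frac{1}{2} + \frac{b + b 6}{6} = - \frac{1}{2} + \frac{b + 6 b}{6} = - \frac{1}{2} + \frac{7 b}{6}$)
$u{\left(X,C \right)} = -24$ ($u{\left(X,C \right)} = 8 + 2 \left(-3 - 2 \left(- \frac{1}{2} + \frac{7}{6} \cdot 6\right)\right) = 8 + 2 \left(-3 - 2 \left(- \frac{1}{2} + 7\right)\right) = 8 + 2 \left(-3 - 13\right) = 8 + 2 \left(-16\right) = 8 - 32 = -24$)
$d{\left(x,T \right)} = 205 x + T x$ ($d{\left(x,T \right)} = \left(204 x + T x\right) + x = 205 x + T x$)
$z = 850$ ($z = -4 + 854 = 850$)
$z - d{\left(u{\left(11,-5 \right)},-94 \right)} = 850 - - 24 \left(205 - 94\right) = 850 - \left(-24\right) 111 = 850 - -2664 = 850 + 2664 = 3514$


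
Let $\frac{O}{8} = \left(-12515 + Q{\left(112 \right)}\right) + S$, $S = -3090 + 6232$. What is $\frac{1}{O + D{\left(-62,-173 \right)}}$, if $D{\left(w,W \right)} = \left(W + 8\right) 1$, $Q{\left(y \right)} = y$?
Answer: $- \frac{1}{74253} \approx -1.3467 \cdot 10^{-5}$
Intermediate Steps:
$D{\left(w,W \right)} = 8 + W$ ($D{\left(w,W \right)} = \left(8 + W\right) 1 = 8 + W$)
$S = 3142$
$O = -74088$ ($O = 8 \left(\left(-12515 + 112\right) + 3142\right) = 8 \left(-12403 + 3142\right) = 8 \left(-9261\right) = -74088$)
$\frac{1}{O + D{\left(-62,-173 \right)}} = \frac{1}{-74088 + \left(8 - 173\right)} = \frac{1}{-74088 - 165} = \frac{1}{-74253} = - \frac{1}{74253}$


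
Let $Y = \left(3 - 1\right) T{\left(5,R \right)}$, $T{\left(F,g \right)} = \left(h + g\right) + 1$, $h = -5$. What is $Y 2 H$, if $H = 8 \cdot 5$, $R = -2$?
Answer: $-960$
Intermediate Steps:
$T{\left(F,g \right)} = -4 + g$ ($T{\left(F,g \right)} = \left(-5 + g\right) + 1 = -4 + g$)
$Y = -12$ ($Y = \left(3 - 1\right) \left(-4 - 2\right) = 2 \left(-6\right) = -12$)
$H = 40$
$Y 2 H = \left(-12\right) 2 \cdot 40 = \left(-24\right) 40 = -960$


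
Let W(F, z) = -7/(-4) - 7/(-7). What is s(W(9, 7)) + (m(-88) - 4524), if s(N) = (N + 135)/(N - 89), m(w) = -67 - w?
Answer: -1554086/345 ≈ -4504.6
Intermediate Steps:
W(F, z) = 11/4 (W(F, z) = -7*(-1/4) - 7*(-1/7) = 7/4 + 1 = 11/4)
s(N) = (135 + N)/(-89 + N)
s(W(9, 7)) + (m(-88) - 4524) = (135 + 11/4)/(-89 + 11/4) + ((-67 - 1*(-88)) - 4524) = (551/4)/(-345/4) + ((-67 + 88) - 4524) = -4/345*551/4 + (21 - 4524) = -551/345 - 4503 = -1554086/345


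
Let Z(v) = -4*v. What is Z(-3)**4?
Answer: 20736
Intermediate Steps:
Z(-3)**4 = (-4*(-3))**4 = 12**4 = 20736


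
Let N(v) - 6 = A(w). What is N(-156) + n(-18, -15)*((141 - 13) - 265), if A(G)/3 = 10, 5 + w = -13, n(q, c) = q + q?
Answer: 4968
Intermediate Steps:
n(q, c) = 2*q
w = -18 (w = -5 - 13 = -18)
A(G) = 30 (A(G) = 3*10 = 30)
N(v) = 36 (N(v) = 6 + 30 = 36)
N(-156) + n(-18, -15)*((141 - 13) - 265) = 36 + (2*(-18))*((141 - 13) - 265) = 36 - 36*(128 - 265) = 36 - 36*(-137) = 36 + 4932 = 4968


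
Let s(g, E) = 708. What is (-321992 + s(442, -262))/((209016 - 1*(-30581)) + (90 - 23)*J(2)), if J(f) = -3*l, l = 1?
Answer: -80321/59849 ≈ -1.3421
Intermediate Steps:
J(f) = -3 (J(f) = -3*1 = -3)
(-321992 + s(442, -262))/((209016 - 1*(-30581)) + (90 - 23)*J(2)) = (-321992 + 708)/((209016 - 1*(-30581)) + (90 - 23)*(-3)) = -321284/((209016 + 30581) + 67*(-3)) = -321284/(239597 - 201) = -321284/239396 = -321284*1/239396 = -80321/59849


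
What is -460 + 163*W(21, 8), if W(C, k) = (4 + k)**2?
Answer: 23012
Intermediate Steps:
-460 + 163*W(21, 8) = -460 + 163*(4 + 8)**2 = -460 + 163*12**2 = -460 + 163*144 = -460 + 23472 = 23012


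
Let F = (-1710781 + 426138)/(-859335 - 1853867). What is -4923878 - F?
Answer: -13359476921999/2713202 ≈ -4.9239e+6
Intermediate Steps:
F = 1284643/2713202 (F = -1284643/(-2713202) = -1284643*(-1/2713202) = 1284643/2713202 ≈ 0.47348)
-4923878 - F = -4923878 - 1*1284643/2713202 = -4923878 - 1284643/2713202 = -13359476921999/2713202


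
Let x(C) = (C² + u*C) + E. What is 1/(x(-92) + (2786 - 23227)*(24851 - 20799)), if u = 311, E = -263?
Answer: -1/82847343 ≈ -1.2070e-8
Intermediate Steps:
x(C) = -263 + C² + 311*C (x(C) = (C² + 311*C) - 263 = -263 + C² + 311*C)
1/(x(-92) + (2786 - 23227)*(24851 - 20799)) = 1/((-263 + (-92)² + 311*(-92)) + (2786 - 23227)*(24851 - 20799)) = 1/((-263 + 8464 - 28612) - 20441*4052) = 1/(-20411 - 82826932) = 1/(-82847343) = -1/82847343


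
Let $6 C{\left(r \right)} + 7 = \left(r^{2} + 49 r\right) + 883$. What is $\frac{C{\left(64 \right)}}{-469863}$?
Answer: $- \frac{4054}{1409589} \approx -0.002876$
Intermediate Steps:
$C{\left(r \right)} = 146 + \frac{r^{2}}{6} + \frac{49 r}{6}$ ($C{\left(r \right)} = - \frac{7}{6} + \frac{\left(r^{2} + 49 r\right) + 883}{6} = - \frac{7}{6} + \frac{883 + r^{2} + 49 r}{6} = - \frac{7}{6} + \left(\frac{883}{6} + \frac{r^{2}}{6} + \frac{49 r}{6}\right) = 146 + \frac{r^{2}}{6} + \frac{49 r}{6}$)
$\frac{C{\left(64 \right)}}{-469863} = \frac{146 + \frac{64^{2}}{6} + \frac{49}{6} \cdot 64}{-469863} = \left(146 + \frac{1}{6} \cdot 4096 + \frac{1568}{3}\right) \left(- \frac{1}{469863}\right) = \left(146 + \frac{2048}{3} + \frac{1568}{3}\right) \left(- \frac{1}{469863}\right) = \frac{4054}{3} \left(- \frac{1}{469863}\right) = - \frac{4054}{1409589}$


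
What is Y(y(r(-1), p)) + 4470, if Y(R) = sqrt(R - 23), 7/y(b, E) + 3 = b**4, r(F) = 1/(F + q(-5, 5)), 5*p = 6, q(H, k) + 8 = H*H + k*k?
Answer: 4470 + I*sqrt(1820562542504266)/8477282 ≈ 4470.0 + 5.0332*I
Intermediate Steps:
q(H, k) = -8 + H**2 + k**2 (q(H, k) = -8 + (H*H + k*k) = -8 + (H**2 + k**2) = -8 + H**2 + k**2)
p = 6/5 (p = (1/5)*6 = 6/5 ≈ 1.2000)
r(F) = 1/(42 + F) (r(F) = 1/(F + (-8 + (-5)**2 + 5**2)) = 1/(F + (-8 + 25 + 25)) = 1/(F + 42) = 1/(42 + F))
y(b, E) = 7/(-3 + b**4)
Y(R) = sqrt(-23 + R)
Y(y(r(-1), p)) + 4470 = sqrt(-23 + 7/(-3 + (1/(42 - 1))**4)) + 4470 = sqrt(-23 + 7/(-3 + (1/41)**4)) + 4470 = sqrt(-23 + 7/(-3 + 1/2825761)) + 4470 = sqrt(-23 + 7/(-8477282/2825761)) + 4470 = sqrt(-23 + 7*(-2825761/8477282)) + 4470 = sqrt(-23 - 19780327/8477282) + 4470 = sqrt(-214757813/8477282) + 4470 = I*sqrt(1820562542504266)/8477282 + 4470 = 4470 + I*sqrt(1820562542504266)/8477282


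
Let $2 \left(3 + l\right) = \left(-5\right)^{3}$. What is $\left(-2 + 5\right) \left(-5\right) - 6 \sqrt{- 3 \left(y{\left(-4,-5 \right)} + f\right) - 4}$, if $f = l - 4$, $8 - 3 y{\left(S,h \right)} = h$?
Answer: $-15 - 3 \sqrt{766} \approx -98.03$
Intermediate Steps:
$y{\left(S,h \right)} = \frac{8}{3} - \frac{h}{3}$
$l = - \frac{131}{2}$ ($l = -3 + \frac{\left(-5\right)^{3}}{2} = -3 + \frac{1}{2} \left(-125\right) = -3 - \frac{125}{2} = - \frac{131}{2} \approx -65.5$)
$f = - \frac{139}{2}$ ($f = - \frac{131}{2} - 4 = - \frac{139}{2} \approx -69.5$)
$\left(-2 + 5\right) \left(-5\right) - 6 \sqrt{- 3 \left(y{\left(-4,-5 \right)} + f\right) - 4} = \left(-2 + 5\right) \left(-5\right) - 6 \sqrt{- 3 \left(\left(\frac{8}{3} - - \frac{5}{3}\right) - \frac{139}{2}\right) - 4} = 3 \left(-5\right) - 6 \sqrt{- 3 \left(\left(\frac{8}{3} + \frac{5}{3}\right) - \frac{139}{2}\right) - 4} = -15 - 6 \sqrt{- 3 \left(\frac{13}{3} - \frac{139}{2}\right) - 4} = -15 - 6 \sqrt{\left(-3\right) \left(- \frac{391}{6}\right) - 4} = -15 - 6 \sqrt{\frac{391}{2} - 4} = -15 - 6 \sqrt{\frac{383}{2}} = -15 - 6 \frac{\sqrt{766}}{2} = -15 - 3 \sqrt{766}$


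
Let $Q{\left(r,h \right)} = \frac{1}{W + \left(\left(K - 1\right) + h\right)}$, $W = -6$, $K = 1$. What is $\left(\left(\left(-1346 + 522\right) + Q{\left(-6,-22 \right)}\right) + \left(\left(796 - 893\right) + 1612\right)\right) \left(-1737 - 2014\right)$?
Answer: $- \frac{72570597}{28} \approx -2.5918 \cdot 10^{6}$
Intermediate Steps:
$Q{\left(r,h \right)} = \frac{1}{-6 + h}$ ($Q{\left(r,h \right)} = \frac{1}{-6 + \left(\left(1 - 1\right) + h\right)} = \frac{1}{-6 + \left(0 + h\right)} = \frac{1}{-6 + h}$)
$\left(\left(\left(-1346 + 522\right) + Q{\left(-6,-22 \right)}\right) + \left(\left(796 - 893\right) + 1612\right)\right) \left(-1737 - 2014\right) = \left(\left(\left(-1346 + 522\right) + \frac{1}{-6 - 22}\right) + \left(\left(796 - 893\right) + 1612\right)\right) \left(-1737 - 2014\right) = \left(\left(-824 + \frac{1}{-28}\right) + \left(-97 + 1612\right)\right) \left(-3751\right) = \left(\left(-824 - \frac{1}{28}\right) + 1515\right) \left(-3751\right) = \left(- \frac{23073}{28} + 1515\right) \left(-3751\right) = \frac{19347}{28} \left(-3751\right) = - \frac{72570597}{28}$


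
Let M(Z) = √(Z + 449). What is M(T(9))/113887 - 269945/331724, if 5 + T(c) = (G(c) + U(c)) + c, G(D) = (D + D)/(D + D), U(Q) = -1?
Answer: -269945/331724 + √453/113887 ≈ -0.81358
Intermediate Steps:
G(D) = 1 (G(D) = (2*D)/((2*D)) = (2*D)*(1/(2*D)) = 1)
T(c) = -5 + c (T(c) = -5 + ((1 - 1) + c) = -5 + (0 + c) = -5 + c)
M(Z) = √(449 + Z)
M(T(9))/113887 - 269945/331724 = √(449 + (-5 + 9))/113887 - 269945/331724 = √(449 + 4)*(1/113887) - 269945*1/331724 = √453*(1/113887) - 269945/331724 = √453/113887 - 269945/331724 = -269945/331724 + √453/113887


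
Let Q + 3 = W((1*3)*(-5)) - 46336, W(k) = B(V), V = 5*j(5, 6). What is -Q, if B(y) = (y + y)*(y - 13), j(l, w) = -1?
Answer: 46159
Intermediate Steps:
V = -5 (V = 5*(-1) = -5)
B(y) = 2*y*(-13 + y) (B(y) = (2*y)*(-13 + y) = 2*y*(-13 + y))
W(k) = 180 (W(k) = 2*(-5)*(-13 - 5) = 2*(-5)*(-18) = 180)
Q = -46159 (Q = -3 + (180 - 46336) = -3 - 46156 = -46159)
-Q = -1*(-46159) = 46159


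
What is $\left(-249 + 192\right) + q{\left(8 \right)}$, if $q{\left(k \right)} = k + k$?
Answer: $-41$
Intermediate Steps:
$q{\left(k \right)} = 2 k$
$\left(-249 + 192\right) + q{\left(8 \right)} = \left(-249 + 192\right) + 2 \cdot 8 = -57 + 16 = -41$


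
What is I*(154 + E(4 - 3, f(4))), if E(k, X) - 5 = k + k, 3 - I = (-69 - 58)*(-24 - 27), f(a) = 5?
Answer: -1042314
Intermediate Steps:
I = -6474 (I = 3 - (-69 - 58)*(-24 - 27) = 3 - (-127)*(-51) = 3 - 1*6477 = 3 - 6477 = -6474)
E(k, X) = 5 + 2*k (E(k, X) = 5 + (k + k) = 5 + 2*k)
I*(154 + E(4 - 3, f(4))) = -6474*(154 + (5 + 2*(4 - 3))) = -6474*(154 + (5 + 2*1)) = -6474*(154 + (5 + 2)) = -6474*(154 + 7) = -6474*161 = -1042314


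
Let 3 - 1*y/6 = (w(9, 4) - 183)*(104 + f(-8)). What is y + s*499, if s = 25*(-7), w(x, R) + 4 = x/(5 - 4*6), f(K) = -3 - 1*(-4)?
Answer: 585227/19 ≈ 30801.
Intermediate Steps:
f(K) = 1 (f(K) = -3 + 4 = 1)
w(x, R) = -4 - x/19 (w(x, R) = -4 + x/(5 - 4*6) = -4 + x/(5 - 24) = -4 + x/(-19) = -4 + x*(-1/19) = -4 - x/19)
s = -175
y = 2244402/19 (y = 18 - 6*((-4 - 1/19*9) - 183)*(104 + 1) = 18 - 6*((-4 - 9/19) - 183)*105 = 18 - 6*(-85/19 - 183)*105 = 18 - (-21372)*105/19 = 18 - 6*(-374010/19) = 18 + 2244060/19 = 2244402/19 ≈ 1.1813e+5)
y + s*499 = 2244402/19 - 175*499 = 2244402/19 - 87325 = 585227/19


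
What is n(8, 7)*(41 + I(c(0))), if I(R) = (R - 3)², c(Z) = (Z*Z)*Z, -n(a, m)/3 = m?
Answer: -1050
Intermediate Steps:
n(a, m) = -3*m
c(Z) = Z³ (c(Z) = Z²*Z = Z³)
I(R) = (-3 + R)²
n(8, 7)*(41 + I(c(0))) = (-3*7)*(41 + (-3 + 0³)²) = -21*(41 + (-3 + 0)²) = -21*(41 + (-3)²) = -21*(41 + 9) = -21*50 = -1050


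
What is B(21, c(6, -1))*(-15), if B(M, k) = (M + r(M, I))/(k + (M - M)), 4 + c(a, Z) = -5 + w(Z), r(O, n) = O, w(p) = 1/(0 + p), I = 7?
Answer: 63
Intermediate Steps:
w(p) = 1/p
c(a, Z) = -9 + 1/Z (c(a, Z) = -4 + (-5 + 1/Z) = -9 + 1/Z)
B(M, k) = 2*M/k (B(M, k) = (M + M)/(k + (M - M)) = (2*M)/(k + 0) = (2*M)/k = 2*M/k)
B(21, c(6, -1))*(-15) = (2*21/(-9 + 1/(-1)))*(-15) = (2*21/(-9 - 1))*(-15) = (2*21/(-10))*(-15) = (2*21*(-⅒))*(-15) = -21/5*(-15) = 63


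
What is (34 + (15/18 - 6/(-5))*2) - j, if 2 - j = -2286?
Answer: -33749/15 ≈ -2249.9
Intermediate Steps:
j = 2288 (j = 2 - 1*(-2286) = 2 + 2286 = 2288)
(34 + (15/18 - 6/(-5))*2) - j = (34 + (15/18 - 6/(-5))*2) - 1*2288 = (34 + (15*(1/18) - 6*(-⅕))*2) - 2288 = (34 + (⅚ + 6/5)*2) - 2288 = (34 + (61/30)*2) - 2288 = (34 + 61/15) - 2288 = 571/15 - 2288 = -33749/15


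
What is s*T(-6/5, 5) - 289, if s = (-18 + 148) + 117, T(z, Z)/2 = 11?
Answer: 5145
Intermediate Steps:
T(z, Z) = 22 (T(z, Z) = 2*11 = 22)
s = 247 (s = 130 + 117 = 247)
s*T(-6/5, 5) - 289 = 247*22 - 289 = 5434 - 289 = 5145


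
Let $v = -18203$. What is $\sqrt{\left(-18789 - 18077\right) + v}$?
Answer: $i \sqrt{55069} \approx 234.67 i$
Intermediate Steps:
$\sqrt{\left(-18789 - 18077\right) + v} = \sqrt{\left(-18789 - 18077\right) - 18203} = \sqrt{-36866 - 18203} = \sqrt{-55069} = i \sqrt{55069}$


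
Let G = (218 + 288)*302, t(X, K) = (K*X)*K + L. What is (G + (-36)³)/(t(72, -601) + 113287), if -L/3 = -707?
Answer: 26539/6530470 ≈ 0.0040639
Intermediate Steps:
L = 2121 (L = -3*(-707) = 2121)
t(X, K) = 2121 + X*K² (t(X, K) = (K*X)*K + 2121 = X*K² + 2121 = 2121 + X*K²)
G = 152812 (G = 506*302 = 152812)
(G + (-36)³)/(t(72, -601) + 113287) = (152812 + (-36)³)/((2121 + 72*(-601)²) + 113287) = (152812 - 46656)/((2121 + 72*361201) + 113287) = 106156/((2121 + 26006472) + 113287) = 106156/(26008593 + 113287) = 106156/26121880 = 106156*(1/26121880) = 26539/6530470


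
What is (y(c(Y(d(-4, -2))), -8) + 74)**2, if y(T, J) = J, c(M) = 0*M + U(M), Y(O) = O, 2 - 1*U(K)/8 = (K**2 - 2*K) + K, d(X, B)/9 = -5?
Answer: 4356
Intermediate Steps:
d(X, B) = -45 (d(X, B) = 9*(-5) = -45)
U(K) = 16 - 8*K**2 + 8*K (U(K) = 16 - 8*((K**2 - 2*K) + K) = 16 - 8*(K**2 - K) = 16 + (-8*K**2 + 8*K) = 16 - 8*K**2 + 8*K)
c(M) = 16 - 8*M**2 + 8*M (c(M) = 0*M + (16 - 8*M**2 + 8*M) = 0 + (16 - 8*M**2 + 8*M) = 16 - 8*M**2 + 8*M)
(y(c(Y(d(-4, -2))), -8) + 74)**2 = (-8 + 74)**2 = 66**2 = 4356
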